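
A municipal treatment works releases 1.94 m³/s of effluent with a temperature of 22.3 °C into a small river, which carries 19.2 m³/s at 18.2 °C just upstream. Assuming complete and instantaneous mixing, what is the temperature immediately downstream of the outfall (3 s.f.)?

Flow-weighted mixing: C = (Q_r C_r + Q_w C_w)/(Q_r + Q_w)
= (19.2×18.2 + 1.94×22.3)/(19.2 + 1.94) = 392.7/21.14 = 18.58 °C.

18.6 °C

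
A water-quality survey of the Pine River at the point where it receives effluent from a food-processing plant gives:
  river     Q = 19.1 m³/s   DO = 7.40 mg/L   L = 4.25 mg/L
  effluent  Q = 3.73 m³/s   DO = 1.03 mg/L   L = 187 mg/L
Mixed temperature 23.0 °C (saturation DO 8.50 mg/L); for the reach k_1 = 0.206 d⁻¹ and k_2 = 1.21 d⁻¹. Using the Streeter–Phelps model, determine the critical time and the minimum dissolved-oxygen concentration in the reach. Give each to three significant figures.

t_c ≈ 1.40 d; minimum DO ≈ 4.15 mg/L

Mixed DO = (19.1×7.40 + 3.73×1.03)/(19.1+3.73) = 145.2/22.83 = 6.359 mg/L.
Mixed L₀ = (19.1×4.25 + 3.73×187)/(22.83) = 778.7/22.83 = 34.11 mg/L.
Initial deficit D₀ = C_s − DO₀ = 8.50 − 6.359 = 2.141 mg/L.
t_c = (1/1.004) ln[(1.21/0.206)(1 − 2.141×1.004/(0.206×34.11))] = 0.9960 × ln(4.077) = 1.400 d.
D_c = (0.206/1.21) × 34.11 × e^(−0.206×1.400) = 0.1702 × 34.11 × 0.7495 = 4.352 mg/L.
Minimum DO = 8.50 − 4.352 = 4.148 mg/L.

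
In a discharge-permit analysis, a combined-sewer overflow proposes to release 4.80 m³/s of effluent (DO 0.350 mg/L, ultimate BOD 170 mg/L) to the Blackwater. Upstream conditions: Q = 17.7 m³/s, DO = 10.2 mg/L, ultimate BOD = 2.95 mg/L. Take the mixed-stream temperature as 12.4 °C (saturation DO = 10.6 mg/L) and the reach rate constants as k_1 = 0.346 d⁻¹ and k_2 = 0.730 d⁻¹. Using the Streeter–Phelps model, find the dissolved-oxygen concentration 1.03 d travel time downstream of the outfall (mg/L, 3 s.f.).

DO ≈ 1.47 mg/L

Mixed DO = (17.7×10.2 + 4.80×0.350)/(17.7+4.80) = 182.2/22.50 = 8.099 mg/L.
Mixed L₀ = (17.7×2.95 + 4.80×170)/(22.50) = 868.2/22.50 = 38.59 mg/L.
Initial deficit D₀ = C_s − DO₀ = 10.6 − 8.099 = 2.501 mg/L.
D(1.03) = [0.346×38.59/(0.730−0.346)](e^(−0.346×1.03) − e^(−0.730×1.03)) + 2.501 e^(−0.730×1.03)
= 34.77 × (0.7002 − 0.4715) + 2.501 × 0.4715 = 9.132 mg/L.
DO = 10.6 − 9.132 = 1.468 mg/L.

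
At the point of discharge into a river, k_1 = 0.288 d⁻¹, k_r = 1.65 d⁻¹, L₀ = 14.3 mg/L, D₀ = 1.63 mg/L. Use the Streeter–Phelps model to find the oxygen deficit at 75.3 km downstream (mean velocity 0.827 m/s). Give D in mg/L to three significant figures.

Travel time t = x/v = 75.3 km / (0.827 m/s) = 75300 m / 0.827 m/s = 91050 s = 1.054 d.
k_1 L₀/(k_r−k_1) = 0.288×14.3/(1.65−0.288) = 4.118/1.362 = 3.024 mg/L.
e^(−k_1 t) = e^(−0.288×1.054) = 0.7382; e^(−k_r t) = e^(−1.65×1.054) = 0.1757.
D = 3.024 × (0.7382 − 0.1757) + 1.63 × 0.1757 = 1.701 + 0.2864 = 1.987 mg/L.

D ≈ 1.99 mg/L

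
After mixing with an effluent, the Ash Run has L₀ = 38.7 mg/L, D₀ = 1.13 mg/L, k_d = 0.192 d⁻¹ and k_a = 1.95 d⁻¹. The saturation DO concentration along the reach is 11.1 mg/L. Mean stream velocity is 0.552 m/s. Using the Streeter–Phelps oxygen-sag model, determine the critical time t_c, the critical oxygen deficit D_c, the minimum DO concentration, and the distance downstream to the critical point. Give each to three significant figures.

t_c ≈ 1.14 d; D_c ≈ 3.06 mg/L; min DO ≈ 8.04 mg/L; x_c ≈ 54.4 km

With k_a/k_d = 10.16 and 1 − D₀(k_a−k_d)/(k_d L₀) = 0.7326,
t_c = ln(10.16 × 0.7326) / (1.95 − 0.192) = ln(7.441) / 1.758 = 2.007/1.758 = 1.142 d.
D_c = (k_d/k_a) L₀ e^(−k_d t_c) = (0.192/1.95) × 38.7 × e^(−0.192×1.142) = 0.09846 × 38.7 × 0.8032 = 3.060 mg/L.
Minimum DO = C_s − D_c = 11.1 − 3.060 = 8.040 mg/L.
x_c = v t_c = 0.552 m/s × 1.142 d × 86400 s/d = 54450 m ≈ 54.4 km.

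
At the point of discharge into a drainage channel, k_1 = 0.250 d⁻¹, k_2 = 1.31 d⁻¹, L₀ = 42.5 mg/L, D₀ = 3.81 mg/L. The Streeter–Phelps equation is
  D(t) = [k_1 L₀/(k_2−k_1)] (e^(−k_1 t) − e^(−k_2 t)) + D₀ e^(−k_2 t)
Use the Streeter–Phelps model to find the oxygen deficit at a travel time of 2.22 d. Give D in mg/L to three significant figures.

D ≈ 5.42 mg/L

k_1 L₀/(k_2−k_1) = 0.250×42.5/(1.31−0.250) = 10.62/1.060 = 10.02 mg/L.
e^(−k_1 t) = e^(−0.250×2.220) = 0.5741; e^(−k_2 t) = e^(−1.31×2.220) = 0.05457.
D = 10.02 × (0.5741 − 0.05457) + 3.81 × 0.05457 = 5.207 + 0.2079 = 5.415 mg/L.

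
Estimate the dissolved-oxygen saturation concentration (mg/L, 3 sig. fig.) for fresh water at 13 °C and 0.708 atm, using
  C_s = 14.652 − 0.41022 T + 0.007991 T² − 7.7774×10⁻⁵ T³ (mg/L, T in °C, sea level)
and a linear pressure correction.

At sea level: C_s = 14.652 − 0.41022×13 + 0.007991×13² − 7.7774×10⁻⁵×13³ = 10.50 mg/L.
Pressure correction: C_s' = 10.50 × 0.708 = 7.433 mg/L.

C_s ≈ 7.43 mg/L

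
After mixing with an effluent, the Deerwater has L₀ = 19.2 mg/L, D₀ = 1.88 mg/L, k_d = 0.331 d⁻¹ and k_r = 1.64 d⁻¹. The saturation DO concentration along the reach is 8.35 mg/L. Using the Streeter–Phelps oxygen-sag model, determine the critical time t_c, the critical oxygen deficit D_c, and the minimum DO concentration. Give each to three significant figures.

t_c ≈ 0.848 d; D_c ≈ 2.93 mg/L; min DO ≈ 5.42 mg/L

At the critical point dD/dt = 0, so k_d L₀ e^(−k_d t) = k_r D. Substituting D(t) from the Streeter–Phelps equation and solving for t gives
t_c = ln[(k_r/k_d)(1 − D₀(k_r−k_d)/(k_d L₀))] / (k_r−k_d).
Here k_r−k_d = 1.309 d⁻¹ and 1 − D₀(k_r−k_d)/(k_d L₀) = 1 − 1.88×1.309/(0.331×19.2) = 0.6128, so
t_c = ln(4.955 × 0.6128) / 1.309 = 1.111 / 1.309 = 0.8484 d.
D_c = (k_d/k_r) L₀ e^(−k_d t_c) = (0.331/1.64) × 19.2 × e^(−0.331×0.8484) = 0.2018 × 19.2 × 0.7552 = 2.926 mg/L.
Minimum DO = C_s − D_c = 8.35 − 2.926 = 5.424 mg/L.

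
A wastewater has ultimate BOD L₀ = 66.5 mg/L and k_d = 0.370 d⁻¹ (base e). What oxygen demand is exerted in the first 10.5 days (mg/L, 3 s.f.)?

y ≈ 65.1 mg/L

y_t = L₀(1 − e^(−k_d t)) = 66.5 × (1 − e^(−0.370×10.5))
= 66.5 × (1 − 0.02055) = 66.5 × 0.9795 = 65.13 mg/L.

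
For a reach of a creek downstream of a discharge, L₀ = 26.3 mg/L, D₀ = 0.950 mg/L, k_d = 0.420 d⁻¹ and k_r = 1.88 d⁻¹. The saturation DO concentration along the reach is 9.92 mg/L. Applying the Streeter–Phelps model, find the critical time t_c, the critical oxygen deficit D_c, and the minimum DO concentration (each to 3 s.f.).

t_c ≈ 0.935 d; D_c ≈ 3.97 mg/L; min DO ≈ 5.95 mg/L

At the critical point dD/dt = 0, so k_d L₀ e^(−k_d t) = k_r D. Substituting D(t) from the Streeter–Phelps equation and solving for t gives
t_c = ln[(k_r/k_d)(1 − D₀(k_r−k_d)/(k_d L₀))] / (k_r−k_d).
Here k_r−k_d = 1.460 d⁻¹ and 1 − D₀(k_r−k_d)/(k_d L₀) = 1 − 0.950×1.460/(0.420×26.3) = 0.8744, so
t_c = ln(4.476 × 0.8744) / 1.460 = 1.365 / 1.460 = 0.9347 d.
D_c = (k_d/k_r) L₀ e^(−k_d t_c) = (0.420/1.88) × 26.3 × e^(−0.420×0.9347) = 0.2234 × 26.3 × 0.6753 = 3.968 mg/L.
Minimum DO = C_s − D_c = 9.92 − 3.968 = 5.952 mg/L.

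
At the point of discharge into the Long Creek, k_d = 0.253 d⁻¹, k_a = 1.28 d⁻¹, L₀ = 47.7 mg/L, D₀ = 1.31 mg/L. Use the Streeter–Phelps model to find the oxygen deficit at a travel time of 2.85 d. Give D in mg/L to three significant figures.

D ≈ 5.44 mg/L

k_d L₀/(k_a−k_d) = 0.253×47.7/(1.28−0.253) = 12.07/1.027 = 11.75 mg/L.
e^(−k_d t) = e^(−0.253×2.850) = 0.4862; e^(−k_a t) = e^(−1.28×2.850) = 0.02604.
D = 11.75 × (0.4862 − 0.02604) + 1.31 × 0.02604 = 5.408 + 0.03412 = 5.442 mg/L.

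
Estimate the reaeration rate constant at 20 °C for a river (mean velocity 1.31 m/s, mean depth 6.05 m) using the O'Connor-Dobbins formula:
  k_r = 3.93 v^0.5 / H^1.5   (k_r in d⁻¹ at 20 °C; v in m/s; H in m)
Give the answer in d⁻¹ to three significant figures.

k_r ≈ 0.302 d⁻¹

k_r = 3.93 × 1.31^0.5 / 6.05^1.5 = 3.93 × 1.145 / 14.88 = 0.3023 d⁻¹.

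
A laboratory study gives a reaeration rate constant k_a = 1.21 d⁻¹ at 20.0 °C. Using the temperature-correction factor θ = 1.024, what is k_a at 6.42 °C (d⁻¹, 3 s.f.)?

k_a(T₂) = k_a(T₁) · θ^(T₂−T₁) = 1.21 × 1.024^(6.42−20.0)
= 1.21 × 1.024^-13.6 = 1.21 × 0.7246 = 0.8768 d⁻¹.

k_a ≈ 0.877 d⁻¹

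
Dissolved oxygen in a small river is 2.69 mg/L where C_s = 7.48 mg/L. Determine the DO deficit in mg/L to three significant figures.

D ≈ 4.79 mg/L

D = C_s − C = 7.48 − 2.69 = 4.79 mg/L.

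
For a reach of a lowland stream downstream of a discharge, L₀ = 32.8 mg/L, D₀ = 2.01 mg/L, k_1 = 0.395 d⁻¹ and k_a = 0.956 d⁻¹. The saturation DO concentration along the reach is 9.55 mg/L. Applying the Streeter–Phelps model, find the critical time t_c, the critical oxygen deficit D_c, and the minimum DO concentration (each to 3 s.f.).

t_c ≈ 1.41 d; D_c ≈ 7.75 mg/L; min DO ≈ 1.80 mg/L

With k_a/k_1 = 2.420 and 1 − D₀(k_a−k_1)/(k_1 L₀) = 0.9130,
t_c = ln(2.420 × 0.9130) / (0.956 − 0.395) = ln(2.210) / 0.5610 = 0.7928/0.5610 = 1.413 d.
D_c = (k_1/k_a) L₀ e^(−k_1 t_c) = (0.395/0.956) × 32.8 × e^(−0.395×1.413) = 0.4132 × 32.8 × 0.5722 = 7.755 mg/L.
Minimum DO = C_s − D_c = 9.55 − 7.755 = 1.795 mg/L.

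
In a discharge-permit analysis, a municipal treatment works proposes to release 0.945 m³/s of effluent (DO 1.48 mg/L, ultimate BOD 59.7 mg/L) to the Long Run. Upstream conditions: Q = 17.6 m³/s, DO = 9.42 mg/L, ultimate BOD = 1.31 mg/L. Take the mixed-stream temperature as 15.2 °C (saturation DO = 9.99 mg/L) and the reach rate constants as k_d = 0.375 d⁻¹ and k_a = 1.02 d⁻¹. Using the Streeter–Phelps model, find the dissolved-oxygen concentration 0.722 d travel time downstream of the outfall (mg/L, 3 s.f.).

DO ≈ 8.82 mg/L

Mixed DO = (17.6×9.42 + 0.945×1.48)/(17.6+0.945) = 167.2/18.55 = 9.015 mg/L.
Mixed L₀ = (17.6×1.31 + 0.945×59.7)/(18.55) = 79.47/18.55 = 4.285 mg/L.
Initial deficit D₀ = C_s − DO₀ = 9.99 − 9.015 = 0.9746 mg/L.
D(0.722) = [0.375×4.285/(1.02−0.375)](e^(−0.375×0.722) − e^(−1.02×0.722)) + 0.9746 e^(−1.02×0.722)
= 2.492 × (0.7628 − 0.4788) + 0.9746 × 0.4788 = 1.174 mg/L.
DO = 9.99 − 1.174 = 8.816 mg/L.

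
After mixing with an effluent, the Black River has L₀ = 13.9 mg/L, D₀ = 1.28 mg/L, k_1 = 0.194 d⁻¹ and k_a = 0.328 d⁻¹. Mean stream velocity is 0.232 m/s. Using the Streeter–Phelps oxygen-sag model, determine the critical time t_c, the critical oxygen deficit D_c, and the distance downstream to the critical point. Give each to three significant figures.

At the critical point dD/dt = 0, so k_1 L₀ e^(−k_1 t) = k_a D. Substituting D(t) from the Streeter–Phelps equation and solving for t gives
t_c = ln[(k_a/k_1)(1 − D₀(k_a−k_1)/(k_1 L₀))] / (k_a−k_1).
Here k_a−k_1 = 0.1340 d⁻¹ and 1 − D₀(k_a−k_1)/(k_1 L₀) = 1 − 1.28×0.1340/(0.194×13.9) = 0.9364, so
t_c = ln(1.691 × 0.9364) / 0.1340 = 0.4594 / 0.1340 = 3.429 d.
L(t_c) = L₀ e^(−k_1 t_c) = 13.9 × 0.5142 = 7.147 mg/L, and at the critical point k_a D_c = k_1 L, so D_c = (0.194/0.328) × 7.147 = 4.227 mg/L.
x_c = v t_c = 0.232 m/s × 3.429 d × 86400 s/d = 68730 m ≈ 68.7 km.

t_c ≈ 3.43 d; D_c ≈ 4.23 mg/L; x_c ≈ 68.7 km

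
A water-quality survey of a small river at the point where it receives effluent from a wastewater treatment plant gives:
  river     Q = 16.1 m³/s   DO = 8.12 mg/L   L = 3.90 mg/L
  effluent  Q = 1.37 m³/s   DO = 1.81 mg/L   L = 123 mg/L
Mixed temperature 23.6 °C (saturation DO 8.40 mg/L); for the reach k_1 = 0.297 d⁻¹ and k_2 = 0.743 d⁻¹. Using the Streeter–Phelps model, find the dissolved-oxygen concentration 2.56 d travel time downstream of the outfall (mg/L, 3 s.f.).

DO ≈ 5.48 mg/L

Mixed DO = (16.1×8.12 + 1.37×1.81)/(16.1+1.37) = 133.2/17.47 = 7.625 mg/L.
Mixed L₀ = (16.1×3.90 + 1.37×123)/(17.47) = 231.3/17.47 = 13.24 mg/L.
Initial deficit D₀ = C_s − DO₀ = 8.40 − 7.625 = 0.7748 mg/L.
D(2.56) = [0.297×13.24/(0.743−0.297)](e^(−0.297×2.56) − e^(−0.743×2.56)) + 0.7748 e^(−0.743×2.56)
= 8.817 × (0.4675 − 0.1493) + 0.7748 × 0.1493 = 2.922 mg/L.
DO = 8.40 − 2.922 = 5.478 mg/L.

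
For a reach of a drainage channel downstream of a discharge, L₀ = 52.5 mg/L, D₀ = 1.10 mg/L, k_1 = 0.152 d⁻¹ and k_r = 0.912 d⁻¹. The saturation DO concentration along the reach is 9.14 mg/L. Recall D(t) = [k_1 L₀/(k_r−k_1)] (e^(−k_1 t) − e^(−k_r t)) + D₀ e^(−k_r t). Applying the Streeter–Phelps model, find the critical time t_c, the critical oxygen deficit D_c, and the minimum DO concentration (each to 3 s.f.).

With k_r/k_1 = 6.000 and 1 − D₀(k_r−k_1)/(k_1 L₀) = 0.8952,
t_c = ln(6.000 × 0.8952) / (0.912 − 0.152) = ln(5.371) / 0.7600 = 1.681/0.7600 = 2.212 d.
L(t_c) = L₀ e^(−k_1 t_c) = 52.5 × 0.7145 = 37.51 mg/L, and at the critical point k_r D_c = k_1 L, so D_c = (0.152/0.912) × 37.51 = 6.252 mg/L.
Minimum DO = C_s − D_c = 9.14 − 6.252 = 2.888 mg/L.

t_c ≈ 2.21 d; D_c ≈ 6.25 mg/L; min DO ≈ 2.89 mg/L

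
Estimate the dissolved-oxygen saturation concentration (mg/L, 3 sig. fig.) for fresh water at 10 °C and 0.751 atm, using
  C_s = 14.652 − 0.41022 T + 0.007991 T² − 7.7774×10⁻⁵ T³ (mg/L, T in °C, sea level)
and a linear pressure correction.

At sea level: C_s = 14.652 − 0.41022×10 + 0.007991×10² − 7.7774×10⁻⁵×10³ = 11.27 mg/L.
Pressure correction: C_s' = 11.27 × 0.751 = 8.465 mg/L.

C_s ≈ 8.46 mg/L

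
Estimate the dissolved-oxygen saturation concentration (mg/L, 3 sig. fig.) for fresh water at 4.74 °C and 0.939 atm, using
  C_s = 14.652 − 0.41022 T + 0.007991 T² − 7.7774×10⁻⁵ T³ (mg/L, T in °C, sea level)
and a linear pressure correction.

C_s ≈ 12.1 mg/L

At sea level: C_s = 14.652 − 0.41022×4.74 + 0.007991×4.74² − 7.7774×10⁻⁵×4.74³ = 12.88 mg/L.
Pressure correction: C_s' = 12.88 × 0.939 = 12.09 mg/L.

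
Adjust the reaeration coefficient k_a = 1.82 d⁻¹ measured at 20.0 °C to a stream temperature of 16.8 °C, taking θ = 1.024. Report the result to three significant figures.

k_a ≈ 1.69 d⁻¹

k_a(T₂) = k_a(T₁) · θ^(T₂−T₁) = 1.82 × 1.024^(16.8−20.0)
= 1.82 × 1.024^-3.20 = 1.82 × 0.9269 = 1.687 d⁻¹.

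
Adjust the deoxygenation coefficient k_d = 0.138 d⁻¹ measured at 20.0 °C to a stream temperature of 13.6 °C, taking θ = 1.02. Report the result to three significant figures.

k_d(T₂) = k_d(T₁) · θ^(T₂−T₁) = 0.138 × 1.02^(13.6−20.0)
= 0.138 × 1.02^-6.40 = 0.138 × 0.8810 = 0.1216 d⁻¹.

k_d ≈ 0.122 d⁻¹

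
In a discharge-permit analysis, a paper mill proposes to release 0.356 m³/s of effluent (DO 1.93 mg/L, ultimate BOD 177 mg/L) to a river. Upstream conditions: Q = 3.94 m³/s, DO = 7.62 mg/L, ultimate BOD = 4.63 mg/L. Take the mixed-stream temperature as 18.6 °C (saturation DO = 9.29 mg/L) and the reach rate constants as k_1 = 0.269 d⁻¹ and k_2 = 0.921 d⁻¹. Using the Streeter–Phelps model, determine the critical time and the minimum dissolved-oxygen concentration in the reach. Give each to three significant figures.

Mixed DO = (3.94×7.62 + 0.356×1.93)/(3.94+0.356) = 30.71/4.296 = 7.148 mg/L.
Mixed L₀ = (3.94×4.63 + 0.356×177)/(4.296) = 81.25/4.296 = 18.91 mg/L.
Initial deficit D₀ = C_s − DO₀ = 9.29 − 7.148 = 2.142 mg/L.
t_c = (1/0.6520) ln[(0.921/0.269)(1 − 2.142×0.6520/(0.269×18.91))] = 1.534 × ln(2.484) = 1.396 d.
D_c = (0.269/0.921) × 18.91 × e^(−0.269×1.396) = 0.2921 × 18.91 × 0.6870 = 3.795 mg/L.
Minimum DO = 9.29 − 3.795 = 5.495 mg/L.

t_c ≈ 1.40 d; minimum DO ≈ 5.49 mg/L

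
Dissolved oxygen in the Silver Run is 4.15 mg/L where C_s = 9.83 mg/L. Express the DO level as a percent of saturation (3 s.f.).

42.2 % saturation

% saturation = C/C_s × 100 = 4.15/9.83 × 100 = 42.2 %.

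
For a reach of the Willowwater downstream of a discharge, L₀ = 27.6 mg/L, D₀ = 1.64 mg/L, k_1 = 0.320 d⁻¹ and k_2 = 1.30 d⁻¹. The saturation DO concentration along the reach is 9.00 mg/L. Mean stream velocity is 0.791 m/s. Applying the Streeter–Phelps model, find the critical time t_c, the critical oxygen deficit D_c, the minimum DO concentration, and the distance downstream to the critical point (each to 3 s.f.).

t_c ≈ 1.23 d; D_c ≈ 4.59 mg/L; min DO ≈ 4.41 mg/L; x_c ≈ 83.7 km

t_c = [1/(k_2−k_1)] ln[(k_2/k_1)(1 − D₀(k_2−k_1)/(k_1 L₀))]
= [1/(1.30−0.320)] ln[(1.30/0.320)(1 − 1.64×0.9800/(0.320×27.6))]
= (1/0.9800) ln[4.062 × 0.8180] = 1.020 × ln(3.323) = 1.020 × 1.201 = 1.225 d.
D_c = (k_1/k_2) L₀ e^(−k_1 t_c) = (0.320/1.30) × 27.6 × e^(−0.320×1.225) = 0.2462 × 27.6 × 0.6756 = 4.590 mg/L.
Minimum DO = C_s − D_c = 9.00 − 4.590 = 4.410 mg/L.
x_c = v t_c = 0.791 m/s × 1.225 d × 86400 s/d = 83750 m ≈ 83.7 km.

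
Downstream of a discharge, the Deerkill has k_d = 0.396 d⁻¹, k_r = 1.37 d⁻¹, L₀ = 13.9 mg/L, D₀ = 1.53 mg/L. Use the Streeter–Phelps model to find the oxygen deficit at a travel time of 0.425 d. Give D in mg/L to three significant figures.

k_d L₀/(k_r−k_d) = 0.396×13.9/(1.37−0.396) = 5.504/0.9740 = 5.651 mg/L.
e^(−k_d t) = e^(−0.396×0.4250) = 0.8451; e^(−k_r t) = e^(−1.37×0.4250) = 0.5586.
D = 5.651 × (0.8451 − 0.5586) + 1.53 × 0.5586 = 1.619 + 0.8547 = 2.474 mg/L.

D ≈ 2.47 mg/L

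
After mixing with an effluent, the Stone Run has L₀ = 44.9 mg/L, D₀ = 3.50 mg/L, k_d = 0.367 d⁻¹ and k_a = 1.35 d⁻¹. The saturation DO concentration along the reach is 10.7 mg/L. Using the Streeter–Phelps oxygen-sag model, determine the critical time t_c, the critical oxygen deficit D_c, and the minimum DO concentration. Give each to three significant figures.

At the critical point dD/dt = 0, so k_d L₀ e^(−k_d t) = k_a D. Substituting D(t) from the Streeter–Phelps equation and solving for t gives
t_c = ln[(k_a/k_d)(1 − D₀(k_a−k_d)/(k_d L₀))] / (k_a−k_d).
Here k_a−k_d = 0.9830 d⁻¹ and 1 − D₀(k_a−k_d)/(k_d L₀) = 1 − 3.50×0.9830/(0.367×44.9) = 0.7912, so
t_c = ln(3.678 × 0.7912) / 0.9830 = 1.068 / 0.9830 = 1.087 d.
L(t_c) = L₀ e^(−k_d t_c) = 44.9 × 0.6711 = 30.13 mg/L, and at the critical point k_a D_c = k_d L, so D_c = (0.367/1.35) × 30.13 = 8.191 mg/L.
Minimum DO = C_s − D_c = 10.7 − 8.191 = 2.509 mg/L.

t_c ≈ 1.09 d; D_c ≈ 8.19 mg/L; min DO ≈ 2.51 mg/L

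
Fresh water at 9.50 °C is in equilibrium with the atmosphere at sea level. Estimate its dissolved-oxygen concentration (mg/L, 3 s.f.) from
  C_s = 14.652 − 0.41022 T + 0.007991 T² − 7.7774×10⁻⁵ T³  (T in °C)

C_s = 14.652 − 0.41022×9.50 + 0.007991×9.50² − 7.7774×10⁻⁵×9.50³ = 11.41 mg/L.

C_s ≈ 11.4 mg/L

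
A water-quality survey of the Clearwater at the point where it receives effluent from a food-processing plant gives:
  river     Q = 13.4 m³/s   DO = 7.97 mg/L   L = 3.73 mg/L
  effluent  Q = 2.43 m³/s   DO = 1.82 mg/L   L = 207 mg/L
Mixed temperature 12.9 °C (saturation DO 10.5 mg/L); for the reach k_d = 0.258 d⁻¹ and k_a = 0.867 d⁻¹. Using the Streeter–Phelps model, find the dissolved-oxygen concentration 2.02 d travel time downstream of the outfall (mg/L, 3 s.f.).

Mixed DO = (13.4×7.97 + 2.43×1.82)/(13.4+2.43) = 111.2/15.83 = 7.026 mg/L.
Mixed L₀ = (13.4×3.73 + 2.43×207)/(15.83) = 553.0/15.83 = 34.93 mg/L.
Initial deficit D₀ = C_s − DO₀ = 10.5 − 7.026 = 3.474 mg/L.
D(2.02) = [0.258×34.93/(0.867−0.258)](e^(−0.258×2.02) − e^(−0.867×2.02)) + 3.474 e^(−0.867×2.02)
= 14.80 × (0.5938 − 0.1735) + 3.474 × 0.1735 = 6.823 mg/L.
DO = 10.5 − 6.823 = 3.677 mg/L.

DO ≈ 3.68 mg/L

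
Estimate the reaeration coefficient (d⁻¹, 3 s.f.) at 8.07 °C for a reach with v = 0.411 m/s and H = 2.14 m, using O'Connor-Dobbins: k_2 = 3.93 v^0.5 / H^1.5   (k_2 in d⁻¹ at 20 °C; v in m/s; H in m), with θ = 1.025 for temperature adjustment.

k_2 ≈ 0.599 d⁻¹

k_2(20) = 3.93 × 0.411^0.5 / 2.14^1.5 = 3.93 × 0.6411 / 3.131 = 0.8048 d⁻¹.
k_2(8.07) = 0.8048 × 1.025^(8.07−20) = 0.8048 × 0.7448 = 0.5995 d⁻¹.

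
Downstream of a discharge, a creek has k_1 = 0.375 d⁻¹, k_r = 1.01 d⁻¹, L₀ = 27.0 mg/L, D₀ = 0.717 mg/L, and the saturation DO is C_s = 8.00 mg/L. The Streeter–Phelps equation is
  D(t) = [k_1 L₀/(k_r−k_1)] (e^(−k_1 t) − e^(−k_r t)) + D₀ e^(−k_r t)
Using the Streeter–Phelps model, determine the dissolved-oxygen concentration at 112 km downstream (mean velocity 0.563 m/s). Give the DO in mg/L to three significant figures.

DO ≈ 2.76 mg/L

Travel time t = x/v = 112 km / (0.563 m/s) = 112000 m / 0.563 m/s = 198900 s = 2.302 d.
k_1 L₀/(k_r−k_1) = 0.375×27.0/(1.01−0.375) = 10.12/0.6350 = 15.94 mg/L.
e^(−k_1 t) = e^(−0.375×2.302) = 0.4217; e^(−k_r t) = e^(−1.01×2.302) = 0.09773.
D = 15.94 × (0.4217 − 0.09773) + 0.717 × 0.09773 = 5.166 + 0.07008 = 5.236 mg/L.
DO = C_s − D = 8.00 − 5.236 = 2.764 mg/L.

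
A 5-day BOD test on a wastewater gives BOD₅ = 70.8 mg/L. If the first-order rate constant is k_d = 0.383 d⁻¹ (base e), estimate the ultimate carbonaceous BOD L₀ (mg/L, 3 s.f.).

L₀ ≈ 83.0 mg/L

BOD₅ = L₀(1 − e^(−5k_d)) ⇒ L₀ = BOD₅ / (1 − e^(−5×0.383))
= 70.8 / (1 − 0.1473) = 70.8 / 0.8527 = 83.03 mg/L.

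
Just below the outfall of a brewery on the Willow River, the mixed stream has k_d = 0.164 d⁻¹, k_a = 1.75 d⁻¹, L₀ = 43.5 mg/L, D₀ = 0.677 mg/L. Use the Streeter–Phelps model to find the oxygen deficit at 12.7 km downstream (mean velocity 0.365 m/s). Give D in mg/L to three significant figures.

Travel time t = x/v = 12.7 km / (0.365 m/s) = 12700 m / 0.365 m/s = 34790 s = 0.4027 d.
k_d L₀/(k_a−k_d) = 0.164×43.5/(1.75−0.164) = 7.134/1.586 = 4.498 mg/L.
e^(−k_d t) = e^(−0.164×0.4027) = 0.9361; e^(−k_a t) = e^(−1.75×0.4027) = 0.4942.
D = 4.498 × (0.9361 − 0.4942) + 0.677 × 0.4942 = 1.988 + 0.3346 = 2.322 mg/L.

D ≈ 2.32 mg/L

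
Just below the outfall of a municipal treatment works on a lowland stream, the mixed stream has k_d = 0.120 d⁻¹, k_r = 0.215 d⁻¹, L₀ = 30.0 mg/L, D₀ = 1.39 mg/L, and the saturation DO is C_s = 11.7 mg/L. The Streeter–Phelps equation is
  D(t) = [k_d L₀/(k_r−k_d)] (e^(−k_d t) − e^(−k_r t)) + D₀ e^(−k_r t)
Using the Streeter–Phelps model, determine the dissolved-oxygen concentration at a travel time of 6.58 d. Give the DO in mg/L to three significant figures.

DO ≈ 3.37 mg/L

k_d L₀/(k_r−k_d) = 0.120×30.0/(0.215−0.120) = 3.600/0.09500 = 37.89 mg/L.
e^(−k_d t) = e^(−0.120×6.580) = 0.4540; e^(−k_r t) = e^(−0.215×6.580) = 0.2430.
D = 37.89 × (0.4540 − 0.2430) + 1.39 × 0.2430 = 7.997 + 0.3378 = 8.335 mg/L.
DO = C_s − D = 11.7 − 8.335 = 3.365 mg/L.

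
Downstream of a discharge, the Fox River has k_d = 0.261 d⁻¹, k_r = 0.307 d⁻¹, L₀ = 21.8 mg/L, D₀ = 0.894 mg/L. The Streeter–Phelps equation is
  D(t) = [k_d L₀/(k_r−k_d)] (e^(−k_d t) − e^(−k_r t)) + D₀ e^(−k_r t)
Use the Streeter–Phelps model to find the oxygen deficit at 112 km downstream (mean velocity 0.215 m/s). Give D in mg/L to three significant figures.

D ≈ 6.35 mg/L

Travel time t = x/v = 112 km / (0.215 m/s) = 112000 m / 0.215 m/s = 520900 s = 6.029 d.
k_d L₀/(k_r−k_d) = 0.261×21.8/(0.307−0.261) = 5.690/0.04600 = 123.7 mg/L.
e^(−k_d t) = e^(−0.261×6.029) = 0.2073; e^(−k_r t) = e^(−0.307×6.029) = 0.1571.
D = 123.7 × (0.2073 − 0.1571) + 0.894 × 0.1571 = 6.210 + 0.1404 = 6.351 mg/L.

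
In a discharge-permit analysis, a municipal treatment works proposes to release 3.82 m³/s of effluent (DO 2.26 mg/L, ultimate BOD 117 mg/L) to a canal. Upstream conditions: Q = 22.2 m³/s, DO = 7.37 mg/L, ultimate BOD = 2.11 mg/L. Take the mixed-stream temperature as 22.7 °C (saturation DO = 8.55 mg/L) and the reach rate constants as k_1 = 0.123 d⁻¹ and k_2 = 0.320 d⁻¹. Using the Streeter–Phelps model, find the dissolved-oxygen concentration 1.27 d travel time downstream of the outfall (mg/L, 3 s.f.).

Mixed DO = (22.2×7.37 + 3.82×2.26)/(22.2+3.82) = 172.2/26.02 = 6.620 mg/L.
Mixed L₀ = (22.2×2.11 + 3.82×117)/(26.02) = 493.8/26.02 = 18.98 mg/L.
Initial deficit D₀ = C_s − DO₀ = 8.55 − 6.620 = 1.930 mg/L.
D(1.27) = [0.123×18.98/(0.320−0.123)](e^(−0.123×1.27) − e^(−0.320×1.27)) + 1.930 e^(−0.320×1.27)
= 11.85 × (0.8554 − 0.6660) + 1.930 × 0.6660 = 3.529 mg/L.
DO = 8.55 − 3.529 = 5.021 mg/L.

DO ≈ 5.02 mg/L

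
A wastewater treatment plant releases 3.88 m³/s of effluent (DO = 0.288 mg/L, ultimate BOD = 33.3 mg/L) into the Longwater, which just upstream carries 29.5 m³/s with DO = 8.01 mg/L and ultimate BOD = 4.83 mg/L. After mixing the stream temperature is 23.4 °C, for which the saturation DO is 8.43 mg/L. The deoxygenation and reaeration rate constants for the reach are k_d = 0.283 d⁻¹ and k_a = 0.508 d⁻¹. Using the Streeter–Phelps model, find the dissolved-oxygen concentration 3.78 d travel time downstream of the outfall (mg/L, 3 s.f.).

DO ≈ 6.22 mg/L

Mixed DO = (29.5×8.01 + 3.88×0.288)/(29.5+3.88) = 237.4/33.38 = 7.112 mg/L.
Mixed L₀ = (29.5×4.83 + 3.88×33.3)/(33.38) = 271.7/33.38 = 8.139 mg/L.
Initial deficit D₀ = C_s − DO₀ = 8.43 − 7.112 = 1.318 mg/L.
D(3.78) = [0.283×8.139/(0.508−0.283)](e^(−0.283×3.78) − e^(−0.508×3.78)) + 1.318 e^(−0.508×3.78)
= 10.24 × (0.3431 − 0.1466) + 1.318 × 0.1466 = 2.205 mg/L.
DO = 8.43 − 2.205 = 6.225 mg/L.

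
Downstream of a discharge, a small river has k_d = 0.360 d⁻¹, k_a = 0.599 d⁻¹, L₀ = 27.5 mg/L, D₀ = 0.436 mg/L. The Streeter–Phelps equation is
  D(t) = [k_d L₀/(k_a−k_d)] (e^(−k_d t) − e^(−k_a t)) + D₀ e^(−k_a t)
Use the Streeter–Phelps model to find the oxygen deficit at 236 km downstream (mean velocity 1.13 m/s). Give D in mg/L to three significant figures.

Travel time t = x/v = 236 km / (1.13 m/s) = 236000 m / 1.13 m/s = 208800 s = 2.417 d.
k_d L₀/(k_a−k_d) = 0.360×27.5/(0.599−0.360) = 9.900/0.2390 = 41.42 mg/L.
e^(−k_d t) = e^(−0.360×2.417) = 0.4189; e^(−k_a t) = e^(−0.599×2.417) = 0.2351.
D = 41.42 × (0.4189 − 0.2351) + 0.436 × 0.2351 = 7.614 + 0.1025 = 7.716 mg/L.

D ≈ 7.72 mg/L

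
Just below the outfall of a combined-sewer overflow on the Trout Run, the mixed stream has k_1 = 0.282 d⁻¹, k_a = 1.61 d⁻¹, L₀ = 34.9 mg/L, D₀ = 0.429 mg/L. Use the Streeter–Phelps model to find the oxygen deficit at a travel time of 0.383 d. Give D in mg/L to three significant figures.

D ≈ 2.88 mg/L

k_1 L₀/(k_a−k_1) = 0.282×34.9/(1.61−0.282) = 9.842/1.328 = 7.411 mg/L.
e^(−k_1 t) = e^(−0.282×0.3830) = 0.8976; e^(−k_a t) = e^(−1.61×0.3830) = 0.5398.
D = 7.411 × (0.8976 − 0.5398) + 0.429 × 0.5398 = 2.652 + 0.2316 = 2.884 mg/L.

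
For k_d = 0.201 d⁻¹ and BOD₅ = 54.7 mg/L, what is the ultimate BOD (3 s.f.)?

L₀ ≈ 86.3 mg/L

BOD₅ = L₀(1 − e^(−5k_d)) ⇒ L₀ = BOD₅ / (1 − e^(−5×0.201))
= 54.7 / (1 − 0.3660) = 54.7 / 0.6340 = 86.28 mg/L.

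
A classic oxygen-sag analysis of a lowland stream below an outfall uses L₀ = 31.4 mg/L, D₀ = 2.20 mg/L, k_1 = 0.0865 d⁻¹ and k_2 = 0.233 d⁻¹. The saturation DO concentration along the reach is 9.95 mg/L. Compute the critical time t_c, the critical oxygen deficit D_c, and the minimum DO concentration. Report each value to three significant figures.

At the critical point dD/dt = 0, so k_1 L₀ e^(−k_1 t) = k_2 D. Substituting D(t) from the Streeter–Phelps equation and solving for t gives
t_c = ln[(k_2/k_1)(1 − D₀(k_2−k_1)/(k_1 L₀))] / (k_2−k_1).
Here k_2−k_1 = 0.1465 d⁻¹ and 1 − D₀(k_2−k_1)/(k_1 L₀) = 1 − 2.20×0.1465/(0.0865×31.4) = 0.8813, so
t_c = ln(2.694 × 0.8813) / 0.1465 = 0.8646 / 0.1465 = 5.902 d.
L(t_c) = L₀ e^(−k_1 t_c) = 31.4 × 0.6002 = 18.85 mg/L, and at the critical point k_2 D_c = k_1 L, so D_c = (0.0865/0.233) × 18.85 = 6.997 mg/L.
Minimum DO = C_s − D_c = 9.95 − 6.997 = 2.953 mg/L.

t_c ≈ 5.90 d; D_c ≈ 7.00 mg/L; min DO ≈ 2.95 mg/L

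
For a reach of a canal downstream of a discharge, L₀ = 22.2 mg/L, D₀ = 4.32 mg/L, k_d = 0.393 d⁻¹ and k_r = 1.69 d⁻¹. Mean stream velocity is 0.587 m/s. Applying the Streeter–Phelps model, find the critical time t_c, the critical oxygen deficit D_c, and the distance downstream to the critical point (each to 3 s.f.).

t_c ≈ 0.332 d; D_c ≈ 4.53 mg/L; x_c ≈ 16.8 km

With k_r/k_d = 4.300 and 1 − D₀(k_r−k_d)/(k_d L₀) = 0.3578,
t_c = ln(4.300 × 0.3578) / (1.69 − 0.393) = ln(1.539) / 1.297 = 0.4309/1.297 = 0.3322 d.
D_c = (k_d/k_r) L₀ e^(−k_d t_c) = (0.393/1.69) × 22.2 × e^(−0.393×0.3322) = 0.2325 × 22.2 × 0.8776 = 4.531 mg/L.
x_c = v t_c = 0.587 m/s × 0.3322 d × 86400 s/d = 16850 m ≈ 16.8 km.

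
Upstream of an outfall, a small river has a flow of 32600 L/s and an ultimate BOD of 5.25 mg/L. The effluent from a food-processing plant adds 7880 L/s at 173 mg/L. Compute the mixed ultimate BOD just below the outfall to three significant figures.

Flow-weighted mixing: C = (Q_r C_r + Q_w C_w)/(Q_r + Q_w)
= (32600×5.25 + 7880×173)/(32600 + 7880) = 1.534×10^6/40480 = 37.90 mg/L.

37.9 mg/L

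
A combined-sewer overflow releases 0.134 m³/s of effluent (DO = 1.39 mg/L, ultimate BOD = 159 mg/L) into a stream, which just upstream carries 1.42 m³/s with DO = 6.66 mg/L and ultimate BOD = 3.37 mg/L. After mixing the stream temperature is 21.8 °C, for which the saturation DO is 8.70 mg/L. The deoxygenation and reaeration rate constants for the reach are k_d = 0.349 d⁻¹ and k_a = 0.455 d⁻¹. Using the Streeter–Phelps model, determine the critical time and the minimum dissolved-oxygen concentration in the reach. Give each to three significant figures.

Mixed DO = (1.42×6.66 + 0.134×1.39)/(1.42+0.134) = 9.643/1.554 = 6.206 mg/L.
Mixed L₀ = (1.42×3.37 + 0.134×159)/(1.554) = 26.09/1.554 = 16.79 mg/L.
Initial deficit D₀ = C_s − DO₀ = 8.70 − 6.206 = 2.494 mg/L.
t_c = (1/0.1060) ln[(0.455/0.349)(1 − 2.494×0.1060/(0.349×16.79))] = 9.434 × ln(1.245) = 2.067 d.
D_c = (0.349/0.455) × 16.79 × e^(−0.349×2.067) = 0.7670 × 16.79 × 0.4862 = 6.261 mg/L.
Minimum DO = 8.70 − 6.261 = 2.439 mg/L.

t_c ≈ 2.07 d; minimum DO ≈ 2.44 mg/L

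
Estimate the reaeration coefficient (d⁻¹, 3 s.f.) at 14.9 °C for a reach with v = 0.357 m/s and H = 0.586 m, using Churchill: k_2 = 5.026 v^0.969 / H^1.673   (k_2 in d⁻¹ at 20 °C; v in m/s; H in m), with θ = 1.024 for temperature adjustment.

k_2(20) = 5.026 × 0.357^0.969 / 0.586^1.673 = 5.026 × 0.3686 / 0.4090 = 4.530 d⁻¹.
k_2(14.9) = 4.530 × 1.024^(14.9−20) = 4.530 × 0.8861 = 4.014 d⁻¹.

k_2 ≈ 4.01 d⁻¹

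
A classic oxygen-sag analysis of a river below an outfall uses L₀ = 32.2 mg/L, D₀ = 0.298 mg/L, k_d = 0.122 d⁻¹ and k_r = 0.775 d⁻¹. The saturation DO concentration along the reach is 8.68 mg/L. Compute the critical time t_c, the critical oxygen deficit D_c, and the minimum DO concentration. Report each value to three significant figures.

t_c ≈ 2.75 d; D_c ≈ 3.62 mg/L; min DO ≈ 5.06 mg/L

t_c = [1/(k_r−k_d)] ln[(k_r/k_d)(1 − D₀(k_r−k_d)/(k_d L₀))]
= [1/(0.775−0.122)] ln[(0.775/0.122)(1 − 0.298×0.6530/(0.122×32.2))]
= (1/0.6530) ln[6.352 × 0.9505] = 1.531 × ln(6.038) = 1.531 × 1.798 = 2.754 d.
D_c = (k_d/k_r) L₀ e^(−k_d t_c) = (0.122/0.775) × 32.2 × e^(−0.122×2.754) = 0.1574 × 32.2 × 0.7147 = 3.623 mg/L.
Minimum DO = C_s − D_c = 8.68 − 3.623 = 5.057 mg/L.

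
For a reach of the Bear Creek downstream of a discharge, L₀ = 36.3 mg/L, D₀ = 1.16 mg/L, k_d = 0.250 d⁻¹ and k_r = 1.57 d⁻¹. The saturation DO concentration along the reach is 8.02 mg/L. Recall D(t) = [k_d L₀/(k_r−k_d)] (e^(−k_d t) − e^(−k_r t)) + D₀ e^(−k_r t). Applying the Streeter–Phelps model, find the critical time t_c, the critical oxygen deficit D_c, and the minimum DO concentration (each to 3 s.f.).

t_c ≈ 1.25 d; D_c ≈ 4.23 mg/L; min DO ≈ 3.79 mg/L

With k_r/k_d = 6.280 and 1 − D₀(k_r−k_d)/(k_d L₀) = 0.8313,
t_c = ln(6.280 × 0.8313) / (1.57 − 0.250) = ln(5.220) / 1.320 = 1.653/1.320 = 1.252 d.
D_c = (k_d/k_r) L₀ e^(−k_d t_c) = (0.250/1.57) × 36.3 × e^(−0.250×1.252) = 0.1592 × 36.3 × 0.7313 = 4.227 mg/L.
Minimum DO = C_s − D_c = 8.02 − 4.227 = 3.793 mg/L.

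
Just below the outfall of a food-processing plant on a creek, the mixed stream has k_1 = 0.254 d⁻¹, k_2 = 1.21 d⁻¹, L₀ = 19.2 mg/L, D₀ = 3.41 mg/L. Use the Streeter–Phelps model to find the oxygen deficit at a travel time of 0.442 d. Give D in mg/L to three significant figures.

D ≈ 3.57 mg/L

k_1 L₀/(k_2−k_1) = 0.254×19.2/(1.21−0.254) = 4.877/0.9560 = 5.101 mg/L.
e^(−k_1 t) = e^(−0.254×0.4420) = 0.8938; e^(−k_2 t) = e^(−1.21×0.4420) = 0.5858.
D = 5.101 × (0.8938 − 0.5858) + 3.41 × 0.5858 = 1.571 + 1.997 = 3.569 mg/L.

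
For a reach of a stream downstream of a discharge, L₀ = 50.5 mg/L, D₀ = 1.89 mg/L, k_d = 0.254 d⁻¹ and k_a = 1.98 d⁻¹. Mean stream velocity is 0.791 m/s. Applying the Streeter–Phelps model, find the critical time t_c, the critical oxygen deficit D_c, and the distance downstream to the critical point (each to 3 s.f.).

t_c ≈ 1.02 d; D_c ≈ 5.00 mg/L; x_c ≈ 69.7 km

t_c = [1/(k_a−k_d)] ln[(k_a/k_d)(1 − D₀(k_a−k_d)/(k_d L₀))]
= [1/(1.98−0.254)] ln[(1.98/0.254)(1 − 1.89×1.726/(0.254×50.5))]
= (1/1.726) ln[7.795 × 0.7457] = 0.5794 × ln(5.813) = 0.5794 × 1.760 = 1.020 d.
D_c = (k_d/k_a) L₀ e^(−k_d t_c) = (0.254/1.98) × 50.5 × e^(−0.254×1.020) = 0.1283 × 50.5 × 0.7718 = 5.000 mg/L.
x_c = v t_c = 0.791 m/s × 1.020 d × 86400 s/d = 69690 m ≈ 69.7 km.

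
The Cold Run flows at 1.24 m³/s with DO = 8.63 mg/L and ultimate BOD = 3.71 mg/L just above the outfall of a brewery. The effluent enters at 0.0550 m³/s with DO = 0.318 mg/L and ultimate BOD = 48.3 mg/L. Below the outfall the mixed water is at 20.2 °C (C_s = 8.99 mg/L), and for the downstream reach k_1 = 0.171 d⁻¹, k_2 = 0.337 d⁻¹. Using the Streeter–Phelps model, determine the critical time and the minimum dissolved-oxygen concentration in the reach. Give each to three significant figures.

Mixed DO = (1.24×8.63 + 0.0550×0.318)/(1.24+0.0550) = 10.72/1.295 = 8.277 mg/L.
Mixed L₀ = (1.24×3.71 + 0.0550×48.3)/(1.295) = 7.257/1.295 = 5.604 mg/L.
Initial deficit D₀ = C_s − DO₀ = 8.99 − 8.277 = 0.7130 mg/L.
t_c = (1/0.1660) ln[(0.337/0.171)(1 − 0.7130×0.1660/(0.171×5.604))] = 6.024 × ln(1.727) = 3.293 d.
D_c = (0.171/0.337) × 5.604 × e^(−0.171×3.293) = 0.5074 × 5.604 × 0.5695 = 1.619 mg/L.
Minimum DO = 8.99 − 1.619 = 7.371 mg/L.

t_c ≈ 3.29 d; minimum DO ≈ 7.37 mg/L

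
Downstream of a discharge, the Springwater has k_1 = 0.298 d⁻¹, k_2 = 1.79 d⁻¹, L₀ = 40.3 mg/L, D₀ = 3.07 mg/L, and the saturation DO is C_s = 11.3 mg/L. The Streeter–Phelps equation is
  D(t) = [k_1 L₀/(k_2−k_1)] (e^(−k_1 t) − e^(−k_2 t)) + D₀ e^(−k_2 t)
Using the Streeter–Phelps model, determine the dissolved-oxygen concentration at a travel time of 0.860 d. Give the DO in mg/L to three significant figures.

DO ≈ 6.14 mg/L

k_1 L₀/(k_2−k_1) = 0.298×40.3/(1.79−0.298) = 12.01/1.492 = 8.049 mg/L.
e^(−k_1 t) = e^(−0.298×0.8600) = 0.7739; e^(−k_2 t) = e^(−1.79×0.8600) = 0.2145.
D = 8.049 × (0.7739 − 0.2145) + 3.07 × 0.2145 = 4.503 + 0.6585 = 5.161 mg/L.
DO = C_s − D = 11.3 − 5.161 = 6.139 mg/L.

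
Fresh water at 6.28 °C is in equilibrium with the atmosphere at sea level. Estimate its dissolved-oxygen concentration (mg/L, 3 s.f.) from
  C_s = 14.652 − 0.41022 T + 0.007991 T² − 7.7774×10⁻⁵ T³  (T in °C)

C_s = 14.652 − 0.41022×6.28 + 0.007991×6.28² − 7.7774×10⁻⁵×6.28³ = 12.37 mg/L.

C_s ≈ 12.4 mg/L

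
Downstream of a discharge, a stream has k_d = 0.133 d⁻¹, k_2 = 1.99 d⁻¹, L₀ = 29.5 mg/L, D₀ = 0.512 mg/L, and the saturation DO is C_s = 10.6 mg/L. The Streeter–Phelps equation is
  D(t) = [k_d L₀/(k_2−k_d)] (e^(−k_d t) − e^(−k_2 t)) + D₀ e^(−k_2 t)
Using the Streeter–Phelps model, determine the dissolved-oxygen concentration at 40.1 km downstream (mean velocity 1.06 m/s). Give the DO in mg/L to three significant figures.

DO ≈ 9.28 mg/L

Travel time t = x/v = 40.1 km / (1.06 m/s) = 40100 m / 1.06 m/s = 37830 s = 0.4378 d.
k_d L₀/(k_2−k_d) = 0.133×29.5/(1.99−0.133) = 3.924/1.857 = 2.113 mg/L.
e^(−k_d t) = e^(−0.133×0.4378) = 0.9434; e^(−k_2 t) = e^(−1.99×0.4378) = 0.4184.
D = 2.113 × (0.9434 − 0.4184) + 0.512 × 0.4184 = 1.109 + 0.2142 = 1.324 mg/L.
DO = C_s − D = 10.6 − 1.324 = 9.276 mg/L.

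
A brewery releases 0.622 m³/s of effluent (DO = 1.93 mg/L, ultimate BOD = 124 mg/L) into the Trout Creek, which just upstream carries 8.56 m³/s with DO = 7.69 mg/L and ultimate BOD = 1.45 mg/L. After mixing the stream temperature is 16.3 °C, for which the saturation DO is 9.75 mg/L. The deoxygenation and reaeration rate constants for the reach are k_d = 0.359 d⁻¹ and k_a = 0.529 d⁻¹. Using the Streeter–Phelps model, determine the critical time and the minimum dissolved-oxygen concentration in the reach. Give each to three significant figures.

t_c ≈ 1.54 d; minimum DO ≈ 5.94 mg/L

Mixed DO = (8.56×7.69 + 0.622×1.93)/(8.56+0.622) = 67.03/9.182 = 7.300 mg/L.
Mixed L₀ = (8.56×1.45 + 0.622×124)/(9.182) = 89.54/9.182 = 9.752 mg/L.
Initial deficit D₀ = C_s − DO₀ = 9.75 − 7.300 = 2.450 mg/L.
t_c = (1/0.1700) ln[(0.529/0.359)(1 − 2.450×0.1700/(0.359×9.752))] = 5.882 × ln(1.298) = 1.535 d.
D_c = (0.359/0.529) × 9.752 × e^(−0.359×1.535) = 0.6786 × 9.752 × 0.5763 = 3.814 mg/L.
Minimum DO = 9.75 − 3.814 = 5.936 mg/L.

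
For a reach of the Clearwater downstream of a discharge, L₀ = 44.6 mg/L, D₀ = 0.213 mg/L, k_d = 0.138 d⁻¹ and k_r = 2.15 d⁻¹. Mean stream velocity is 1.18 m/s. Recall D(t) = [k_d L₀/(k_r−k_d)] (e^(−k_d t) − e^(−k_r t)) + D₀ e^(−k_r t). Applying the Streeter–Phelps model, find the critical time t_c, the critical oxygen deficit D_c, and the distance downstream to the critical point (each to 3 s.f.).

t_c ≈ 1.33 d; D_c ≈ 2.38 mg/L; x_c ≈ 135 km

At the critical point dD/dt = 0, so k_d L₀ e^(−k_d t) = k_r D. Substituting D(t) from the Streeter–Phelps equation and solving for t gives
t_c = ln[(k_r/k_d)(1 − D₀(k_r−k_d)/(k_d L₀))] / (k_r−k_d).
Here k_r−k_d = 2.012 d⁻¹ and 1 − D₀(k_r−k_d)/(k_d L₀) = 1 − 0.213×2.012/(0.138×44.6) = 0.9304, so
t_c = ln(15.58 × 0.9304) / 2.012 = 2.674 / 2.012 = 1.329 d.
L(t_c) = L₀ e^(−k_d t_c) = 44.6 × 0.8324 = 37.13 mg/L, and at the critical point k_r D_c = k_d L, so D_c = (0.138/2.15) × 37.13 = 2.383 mg/L.
x_c = v t_c = 1.18 m/s × 1.329 d × 86400 s/d = 135500 m ≈ 135 km.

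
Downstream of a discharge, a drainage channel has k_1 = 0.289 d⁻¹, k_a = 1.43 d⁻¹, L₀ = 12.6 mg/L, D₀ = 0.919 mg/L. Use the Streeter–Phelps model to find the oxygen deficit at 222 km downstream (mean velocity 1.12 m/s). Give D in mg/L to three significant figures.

D ≈ 1.56 mg/L

Travel time t = x/v = 222 km / (1.12 m/s) = 222000 m / 1.12 m/s = 198200 s = 2.294 d.
k_1 L₀/(k_a−k_1) = 0.289×12.6/(1.43−0.289) = 3.641/1.141 = 3.191 mg/L.
e^(−k_1 t) = e^(−0.289×2.294) = 0.5153; e^(−k_a t) = e^(−1.43×2.294) = 0.03760.
D = 3.191 × (0.5153 − 0.03760) + 0.919 × 0.03760 = 1.525 + 0.03456 = 1.559 mg/L.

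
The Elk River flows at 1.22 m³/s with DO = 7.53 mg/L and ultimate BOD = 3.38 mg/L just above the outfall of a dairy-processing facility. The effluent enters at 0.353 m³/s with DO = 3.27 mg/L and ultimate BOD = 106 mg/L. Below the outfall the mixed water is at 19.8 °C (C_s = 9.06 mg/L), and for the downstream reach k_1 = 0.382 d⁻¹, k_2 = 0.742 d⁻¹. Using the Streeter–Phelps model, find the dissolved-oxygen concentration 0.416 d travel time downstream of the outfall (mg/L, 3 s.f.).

Mixed DO = (1.22×7.53 + 0.353×3.27)/(1.22+0.353) = 10.34/1.573 = 6.574 mg/L.
Mixed L₀ = (1.22×3.38 + 0.353×106)/(1.573) = 41.54/1.573 = 26.41 mg/L.
Initial deficit D₀ = C_s − DO₀ = 9.06 − 6.574 = 2.486 mg/L.
D(0.416) = [0.382×26.41/(0.742−0.382)](e^(−0.382×0.416) − e^(−0.742×0.416)) + 2.486 e^(−0.742×0.416)
= 28.02 × (0.8531 − 0.7344) + 2.486 × 0.7344 = 5.151 mg/L.
DO = 9.06 − 5.151 = 3.909 mg/L.

DO ≈ 3.91 mg/L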